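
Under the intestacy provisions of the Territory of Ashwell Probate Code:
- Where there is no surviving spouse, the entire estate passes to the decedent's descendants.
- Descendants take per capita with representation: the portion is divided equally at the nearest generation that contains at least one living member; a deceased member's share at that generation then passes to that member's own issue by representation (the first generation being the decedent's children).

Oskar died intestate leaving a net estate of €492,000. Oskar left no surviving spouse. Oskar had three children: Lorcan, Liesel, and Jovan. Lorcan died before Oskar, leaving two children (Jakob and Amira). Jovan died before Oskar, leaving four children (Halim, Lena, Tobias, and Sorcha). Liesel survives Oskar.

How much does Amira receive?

The entire €492,000 passes to the descendants.
That amount (€492,000) is divided into 3 shares of €164,000: Liesel takes €164,000; Lorcan's €164,000 share passes to Lorcan's issue; Jovan's €164,000 share passes to Jovan's issue.
Lorcan's share (€164,000) is divided into 2 shares of €82,000: Jakob and Amira each take €82,000.
Jovan's share (€164,000) is divided into 4 shares of €41,000: Halim, Lena, Tobias, and Sorcha each take €41,000.

Amira receives €82,000.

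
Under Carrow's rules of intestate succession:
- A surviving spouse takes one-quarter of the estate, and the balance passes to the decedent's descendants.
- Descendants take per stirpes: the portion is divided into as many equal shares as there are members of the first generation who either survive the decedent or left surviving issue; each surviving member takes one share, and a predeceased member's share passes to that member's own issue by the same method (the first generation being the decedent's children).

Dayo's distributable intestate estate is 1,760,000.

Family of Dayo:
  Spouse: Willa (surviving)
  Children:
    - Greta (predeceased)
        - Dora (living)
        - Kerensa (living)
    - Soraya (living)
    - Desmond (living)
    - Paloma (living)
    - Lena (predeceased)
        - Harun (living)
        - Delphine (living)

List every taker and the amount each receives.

Willa: 440,000; Dora: 132,000; Kerensa: 132,000; Soraya: 264,000; Desmond: 264,000; Paloma: 264,000; Harun: 132,000; Delphine: 132,000

Willa takes one-quarter of 1,760,000 = 440,000. The remaining 1,320,000 passes to the descendants.
The descendants' portion (1,320,000) is divided into 5 shares of 264,000: Soraya, Desmond, and Paloma each take 264,000; Greta's 264,000 share passes to Greta's issue; Lena's 264,000 share passes to Lena's issue.
Greta's share (264,000) is divided into 2 shares of 132,000: Dora and Kerensa each take 132,000.
Lena's share (264,000) is divided into 2 shares of 132,000: Harun and Delphine each take 132,000.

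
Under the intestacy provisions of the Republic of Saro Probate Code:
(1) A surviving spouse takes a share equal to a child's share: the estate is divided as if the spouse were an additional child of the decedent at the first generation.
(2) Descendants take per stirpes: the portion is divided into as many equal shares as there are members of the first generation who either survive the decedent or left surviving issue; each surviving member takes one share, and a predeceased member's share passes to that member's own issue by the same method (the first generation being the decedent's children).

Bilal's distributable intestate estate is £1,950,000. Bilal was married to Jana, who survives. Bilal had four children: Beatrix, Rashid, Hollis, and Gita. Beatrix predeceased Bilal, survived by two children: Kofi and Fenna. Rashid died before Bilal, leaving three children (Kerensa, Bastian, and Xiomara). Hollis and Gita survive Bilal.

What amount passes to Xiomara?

The spouse counts as an additional share at the children's level, so there are 5 primary shares of £390,000. Jana takes one such share (£390,000).
The children's combined portion (£1,560,000) is divided into 4 shares of £390,000: Hollis and Gita each take £390,000; Beatrix's £390,000 share passes to Beatrix's issue; Rashid's £390,000 share passes to Rashid's issue.
Beatrix's share (£390,000) is divided into 2 shares of £195,000: Kofi and Fenna each take £195,000.
Rashid's share (£390,000) is divided into 3 shares of £130,000: Kerensa, Bastian, and Xiomara each take £130,000.

Xiomara receives £130,000.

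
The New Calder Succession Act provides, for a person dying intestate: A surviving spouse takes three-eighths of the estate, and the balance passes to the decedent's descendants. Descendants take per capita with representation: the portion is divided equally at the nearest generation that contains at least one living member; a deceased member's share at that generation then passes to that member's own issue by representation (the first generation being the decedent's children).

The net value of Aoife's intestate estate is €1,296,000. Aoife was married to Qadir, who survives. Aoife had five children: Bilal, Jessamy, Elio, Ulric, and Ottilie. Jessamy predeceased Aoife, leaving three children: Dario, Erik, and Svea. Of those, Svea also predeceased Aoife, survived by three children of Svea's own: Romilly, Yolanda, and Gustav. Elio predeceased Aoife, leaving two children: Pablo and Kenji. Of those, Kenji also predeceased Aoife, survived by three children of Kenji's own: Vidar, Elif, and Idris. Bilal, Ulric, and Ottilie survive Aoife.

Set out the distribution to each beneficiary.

Qadir: €486,000; Bilal: €162,000; Dario: €54,000; Erik: €54,000; Romilly: €18,000; Yolanda: €18,000; Gustav: €18,000; Pablo: €81,000; Vidar: €27,000; Elif: €27,000; Idris: €27,000; Ulric: €162,000; Ottilie: €162,000

Qadir takes three-eighths of €1,296,000 = €486,000. The remaining €810,000 passes to the descendants.
The descendants' portion (€810,000) is divided into 5 shares of €162,000: Bilal, Ulric, and Ottilie each take €162,000; Jessamy's €162,000 share passes to Jessamy's issue; Elio's €162,000 share passes to Elio's issue.
Jessamy's share (€162,000) is divided into 3 shares of €54,000: Dario and Erik each take €54,000; Svea's €54,000 share passes to Svea's issue.
Svea's share (€54,000) is divided into 3 shares of €18,000: Romilly, Yolanda, and Gustav each take €18,000.
Elio's share (€162,000) is divided into 2 shares of €81,000: Pablo takes €81,000; Kenji's €81,000 share passes to Kenji's issue.
Kenji's share (€81,000) is divided into 3 shares of €27,000: Vidar, Elif, and Idris each take €27,000.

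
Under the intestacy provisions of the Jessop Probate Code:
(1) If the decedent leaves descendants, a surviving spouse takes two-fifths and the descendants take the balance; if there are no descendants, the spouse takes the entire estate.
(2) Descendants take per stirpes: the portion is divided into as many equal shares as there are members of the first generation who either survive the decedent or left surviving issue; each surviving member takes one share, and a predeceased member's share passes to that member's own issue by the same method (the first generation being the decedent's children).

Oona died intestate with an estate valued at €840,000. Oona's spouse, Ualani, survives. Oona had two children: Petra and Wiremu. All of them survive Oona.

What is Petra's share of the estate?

Petra receives €252,000.

Ualani takes two-fifths of €840,000 = €336,000. The remaining €504,000 passes to the descendants.
The descendants' portion (€504,000) is divided into 2 shares of €252,000: Petra and Wiremu each take €252,000.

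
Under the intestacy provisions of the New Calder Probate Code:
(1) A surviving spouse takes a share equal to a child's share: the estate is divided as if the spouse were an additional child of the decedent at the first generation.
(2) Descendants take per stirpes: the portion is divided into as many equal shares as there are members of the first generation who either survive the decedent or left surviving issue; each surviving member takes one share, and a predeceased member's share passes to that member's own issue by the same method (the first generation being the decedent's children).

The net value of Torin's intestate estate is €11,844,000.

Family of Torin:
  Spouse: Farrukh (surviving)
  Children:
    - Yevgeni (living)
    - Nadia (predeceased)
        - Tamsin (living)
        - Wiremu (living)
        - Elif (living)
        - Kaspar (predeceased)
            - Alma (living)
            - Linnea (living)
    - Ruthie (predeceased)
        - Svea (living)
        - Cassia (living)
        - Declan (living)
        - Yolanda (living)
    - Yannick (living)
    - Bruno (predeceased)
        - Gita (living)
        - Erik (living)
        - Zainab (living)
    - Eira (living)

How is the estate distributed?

Farrukh: €1,692,000; Yevgeni: €1,692,000; Tamsin: €423,000; Wiremu: €423,000; Elif: €423,000; Alma: €211,500; Linnea: €211,500; Svea: €423,000; Cassia: €423,000; Declan: €423,000; Yolanda: €423,000; Yannick: €1,692,000; Gita: €564,000; Erik: €564,000; Zainab: €564,000; Eira: €1,692,000

The spouse counts as an additional share at the children's level, so there are 7 primary shares of €1,692,000. Farrukh takes one such share (€1,692,000).
The children's combined portion (€10,152,000) is divided into 6 shares of €1,692,000: Yevgeni, Yannick, and Eira each take €1,692,000; Nadia's €1,692,000 share passes to Nadia's issue; Ruthie's €1,692,000 share passes to Ruthie's issue; Bruno's €1,692,000 share passes to Bruno's issue.
Nadia's share (€1,692,000) is divided into 4 shares of €423,000: Tamsin, Wiremu, and Elif each take €423,000; Kaspar's €423,000 share passes to Kaspar's issue.
Kaspar's share (€423,000) is divided into 2 shares of €211,500: Alma and Linnea each take €211,500.
Ruthie's share (€1,692,000) is divided into 4 shares of €423,000: Svea, Cassia, Declan, and Yolanda each take €423,000.
Bruno's share (€1,692,000) is divided into 3 shares of €564,000: Gita, Erik, and Zainab each take €564,000.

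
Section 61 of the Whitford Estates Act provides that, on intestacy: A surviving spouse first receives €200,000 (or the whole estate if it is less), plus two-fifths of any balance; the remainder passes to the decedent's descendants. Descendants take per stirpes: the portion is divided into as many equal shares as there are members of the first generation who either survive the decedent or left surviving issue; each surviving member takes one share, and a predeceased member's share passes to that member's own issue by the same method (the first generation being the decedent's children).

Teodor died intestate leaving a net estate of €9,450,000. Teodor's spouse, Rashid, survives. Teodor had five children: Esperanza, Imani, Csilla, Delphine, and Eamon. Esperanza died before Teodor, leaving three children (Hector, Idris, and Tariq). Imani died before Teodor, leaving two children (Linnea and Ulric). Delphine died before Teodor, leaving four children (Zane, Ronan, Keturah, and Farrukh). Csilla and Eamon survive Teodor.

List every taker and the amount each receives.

Rashid: €3,900,000; Hector: €370,000; Idris: €370,000; Tariq: €370,000; Linnea: €555,000; Ulric: €555,000; Csilla: €1,110,000; Zane: €277,500; Ronan: €277,500; Keturah: €277,500; Farrukh: €277,500; Eamon: €1,110,000

Rashid first takes €200,000, leaving a balance of €9,250,000. Rashid then takes two-fifths of the balance (€3,700,000), for a total of €3,900,000. The remaining €5,550,000 passes to the descendants.
The descendants' portion (€5,550,000) is divided into 5 shares of €1,110,000: Csilla and Eamon each take €1,110,000; Esperanza's €1,110,000 share passes to Esperanza's issue; Imani's €1,110,000 share passes to Imani's issue; Delphine's €1,110,000 share passes to Delphine's issue.
Esperanza's share (€1,110,000) is divided into 3 shares of €370,000: Hector, Idris, and Tariq each take €370,000.
Imani's share (€1,110,000) is divided into 2 shares of €555,000: Linnea and Ulric each take €555,000.
Delphine's share (€1,110,000) is divided into 4 shares of €277,500: Zane, Ronan, Keturah, and Farrukh each take €277,500.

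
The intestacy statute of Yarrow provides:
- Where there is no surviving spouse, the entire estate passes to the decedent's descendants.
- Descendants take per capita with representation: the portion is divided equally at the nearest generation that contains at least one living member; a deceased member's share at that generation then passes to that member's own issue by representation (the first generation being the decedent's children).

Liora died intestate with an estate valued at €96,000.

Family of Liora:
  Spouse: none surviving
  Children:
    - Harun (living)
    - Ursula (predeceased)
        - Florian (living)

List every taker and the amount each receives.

The entire €96,000 passes to the descendants.
That amount (€96,000) is divided into 2 shares of €48,000: Harun takes €48,000; Ursula's €48,000 share passes to Ursula's issue.
Ursula's share (€48,000) passes entirely to Florian.

Harun: €48,000; Florian: €48,000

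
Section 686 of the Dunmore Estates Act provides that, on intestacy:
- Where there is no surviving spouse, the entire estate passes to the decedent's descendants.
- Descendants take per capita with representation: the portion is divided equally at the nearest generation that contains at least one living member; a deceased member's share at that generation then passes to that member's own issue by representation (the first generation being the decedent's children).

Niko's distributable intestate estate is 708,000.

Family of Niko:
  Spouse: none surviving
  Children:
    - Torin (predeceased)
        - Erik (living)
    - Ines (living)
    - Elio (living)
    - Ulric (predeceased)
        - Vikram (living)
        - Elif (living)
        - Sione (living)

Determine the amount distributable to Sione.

Sione receives 59,000.

The entire 708,000 passes to the descendants.
That amount (708,000) is divided into 4 shares of 177,000: Ines and Elio each take 177,000; Torin's 177,000 share passes to Torin's issue; Ulric's 177,000 share passes to Ulric's issue.
Torin's share (177,000) passes entirely to Erik.
Ulric's share (177,000) is divided into 3 shares of 59,000: Vikram, Elif, and Sione each take 59,000.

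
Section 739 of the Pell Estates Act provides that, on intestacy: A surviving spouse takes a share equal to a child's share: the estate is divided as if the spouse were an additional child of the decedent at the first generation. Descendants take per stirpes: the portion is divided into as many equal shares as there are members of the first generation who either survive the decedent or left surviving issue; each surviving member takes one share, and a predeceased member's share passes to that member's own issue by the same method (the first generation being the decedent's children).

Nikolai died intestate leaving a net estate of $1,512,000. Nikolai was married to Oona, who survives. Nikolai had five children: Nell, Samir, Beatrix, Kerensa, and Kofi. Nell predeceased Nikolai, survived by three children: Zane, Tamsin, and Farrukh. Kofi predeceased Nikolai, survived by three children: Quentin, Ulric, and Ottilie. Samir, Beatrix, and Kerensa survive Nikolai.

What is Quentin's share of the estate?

Quentin receives $84,000.

The spouse counts as an additional share at the children's level, so there are 6 primary shares of $252,000. Oona takes one such share ($252,000).
The children's combined portion ($1,260,000) is divided into 5 shares of $252,000: Samir, Beatrix, and Kerensa each take $252,000; Nell's $252,000 share passes to Nell's issue; Kofi's $252,000 share passes to Kofi's issue.
Nell's share ($252,000) is divided into 3 shares of $84,000: Zane, Tamsin, and Farrukh each take $84,000.
Kofi's share ($252,000) is divided into 3 shares of $84,000: Quentin, Ulric, and Ottilie each take $84,000.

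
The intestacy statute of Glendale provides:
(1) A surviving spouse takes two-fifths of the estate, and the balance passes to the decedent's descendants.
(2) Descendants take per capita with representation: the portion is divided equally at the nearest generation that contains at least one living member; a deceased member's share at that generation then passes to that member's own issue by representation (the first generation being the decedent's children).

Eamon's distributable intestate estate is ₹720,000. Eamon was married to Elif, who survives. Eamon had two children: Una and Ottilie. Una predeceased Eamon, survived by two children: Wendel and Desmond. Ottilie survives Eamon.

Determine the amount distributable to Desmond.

Desmond receives ₹108,000.

Elif takes two-fifths of ₹720,000 = ₹288,000. The remaining ₹432,000 passes to the descendants.
The descendants' portion (₹432,000) is divided into 2 shares of ₹216,000: Ottilie takes ₹216,000; Una's ₹216,000 share passes to Una's issue.
Una's share (₹216,000) is divided into 2 shares of ₹108,000: Wendel and Desmond each take ₹108,000.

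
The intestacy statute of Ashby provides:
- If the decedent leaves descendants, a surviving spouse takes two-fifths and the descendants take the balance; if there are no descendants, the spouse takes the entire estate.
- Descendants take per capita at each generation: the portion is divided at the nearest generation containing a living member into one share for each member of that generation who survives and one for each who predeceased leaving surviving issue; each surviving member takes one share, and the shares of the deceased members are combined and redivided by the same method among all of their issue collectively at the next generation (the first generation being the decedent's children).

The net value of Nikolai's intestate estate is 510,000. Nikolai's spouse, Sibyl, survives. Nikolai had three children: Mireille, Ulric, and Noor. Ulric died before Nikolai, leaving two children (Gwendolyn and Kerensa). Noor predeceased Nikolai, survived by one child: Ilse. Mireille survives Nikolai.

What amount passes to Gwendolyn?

Gwendolyn receives 68,000.

Sibyl takes two-fifths of 510,000 = 204,000. The remaining 306,000 passes to the descendants.
The descendants' portion (306,000) is divided at the children's generation into 3 shares of 102,000. Mireille takes 102,000. The 2 shares of the deceased (Ulric and Noor) are combined into a pool of 204,000.
That pool (204,000) is divided at the grandchildren's generation equally among Gwendolyn, Kerensa, and Ilse: 68,000 each.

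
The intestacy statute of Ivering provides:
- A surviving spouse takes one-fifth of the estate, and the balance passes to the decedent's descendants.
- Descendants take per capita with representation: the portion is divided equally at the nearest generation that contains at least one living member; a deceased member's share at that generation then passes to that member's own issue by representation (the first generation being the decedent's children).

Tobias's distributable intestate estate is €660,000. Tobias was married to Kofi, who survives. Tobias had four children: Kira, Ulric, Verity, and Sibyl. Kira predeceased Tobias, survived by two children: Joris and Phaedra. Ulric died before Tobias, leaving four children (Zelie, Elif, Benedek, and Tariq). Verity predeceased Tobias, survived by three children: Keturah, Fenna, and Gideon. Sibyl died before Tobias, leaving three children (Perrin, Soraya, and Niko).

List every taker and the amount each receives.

Kofi: €132,000; Joris: €44,000; Phaedra: €44,000; Zelie: €44,000; Elif: €44,000; Benedek: €44,000; Tariq: €44,000; Keturah: €44,000; Fenna: €44,000; Gideon: €44,000; Perrin: €44,000; Soraya: €44,000; Niko: €44,000

Kofi takes one-fifth of €660,000 = €132,000. The remaining €528,000 passes to the descendants.
No child survives, so the initial division is made at the grandchildren's generation.
The descendants' portion (€528,000) is divided into 12 shares of €44,000: Joris, Phaedra, Zelie, Elif, Benedek, Tariq, Keturah, Fenna, Gideon, Perrin, Soraya, and Niko each take €44,000.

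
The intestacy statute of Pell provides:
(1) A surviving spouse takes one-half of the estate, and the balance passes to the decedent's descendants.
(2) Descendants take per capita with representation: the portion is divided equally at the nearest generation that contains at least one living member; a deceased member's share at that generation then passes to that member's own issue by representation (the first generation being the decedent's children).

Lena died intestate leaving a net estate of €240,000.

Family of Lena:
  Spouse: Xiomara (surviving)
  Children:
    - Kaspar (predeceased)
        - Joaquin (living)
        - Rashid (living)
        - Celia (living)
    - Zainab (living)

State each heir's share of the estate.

Xiomara takes one-half of €240,000 = €120,000. The remaining €120,000 passes to the descendants.
The descendants' portion (€120,000) is divided into 2 shares of €60,000: Zainab takes €60,000; Kaspar's €60,000 share passes to Kaspar's issue.
Kaspar's share (€60,000) is divided into 3 shares of €20,000: Joaquin, Rashid, and Celia each take €20,000.

Xiomara: €120,000; Joaquin: €20,000; Rashid: €20,000; Celia: €20,000; Zainab: €60,000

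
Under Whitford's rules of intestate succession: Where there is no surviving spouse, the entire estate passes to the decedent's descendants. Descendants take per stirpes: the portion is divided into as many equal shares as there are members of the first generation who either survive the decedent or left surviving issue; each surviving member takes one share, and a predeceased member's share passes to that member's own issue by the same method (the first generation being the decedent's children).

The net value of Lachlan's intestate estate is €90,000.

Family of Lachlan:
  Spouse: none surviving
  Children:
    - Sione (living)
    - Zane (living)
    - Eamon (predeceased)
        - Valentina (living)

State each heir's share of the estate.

Sione: €30,000; Zane: €30,000; Valentina: €30,000

The entire €90,000 passes to the descendants.
That amount (€90,000) is divided into 3 shares of €30,000: Sione and Zane each take €30,000; Eamon's €30,000 share passes to Eamon's issue.
Eamon's share (€30,000) passes entirely to Valentina.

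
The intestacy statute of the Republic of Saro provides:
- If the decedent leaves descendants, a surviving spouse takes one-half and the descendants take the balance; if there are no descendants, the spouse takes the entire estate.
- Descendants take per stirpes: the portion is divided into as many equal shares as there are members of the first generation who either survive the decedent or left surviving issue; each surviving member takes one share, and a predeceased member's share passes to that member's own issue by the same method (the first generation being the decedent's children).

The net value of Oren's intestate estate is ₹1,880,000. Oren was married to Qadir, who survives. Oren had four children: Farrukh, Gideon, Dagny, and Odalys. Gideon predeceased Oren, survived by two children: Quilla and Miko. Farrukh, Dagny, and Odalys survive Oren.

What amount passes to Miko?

Miko receives ₹117,500.

Qadir takes one-half of ₹1,880,000 = ₹940,000. The remaining ₹940,000 passes to the descendants.
The descendants' portion (₹940,000) is divided into 4 shares of ₹235,000: Farrukh, Dagny, and Odalys each take ₹235,000; Gideon's ₹235,000 share passes to Gideon's issue.
Gideon's share (₹235,000) is divided into 2 shares of ₹117,500: Quilla and Miko each take ₹117,500.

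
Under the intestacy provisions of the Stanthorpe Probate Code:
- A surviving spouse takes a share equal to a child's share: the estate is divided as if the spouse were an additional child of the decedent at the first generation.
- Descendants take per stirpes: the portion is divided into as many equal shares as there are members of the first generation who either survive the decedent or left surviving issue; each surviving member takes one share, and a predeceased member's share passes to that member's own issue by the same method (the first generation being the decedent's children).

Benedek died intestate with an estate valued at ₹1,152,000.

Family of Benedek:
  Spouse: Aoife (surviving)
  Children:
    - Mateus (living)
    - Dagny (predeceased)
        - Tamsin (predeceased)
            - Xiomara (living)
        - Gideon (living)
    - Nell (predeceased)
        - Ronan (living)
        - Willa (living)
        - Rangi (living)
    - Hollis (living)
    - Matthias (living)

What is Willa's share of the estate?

The spouse counts as an additional share at the children's level, so there are 6 primary shares of ₹192,000. Aoife takes one such share (₹192,000).
The children's combined portion (₹960,000) is divided into 5 shares of ₹192,000: Mateus, Hollis, and Matthias each take ₹192,000; Dagny's ₹192,000 share passes to Dagny's issue; Nell's ₹192,000 share passes to Nell's issue.
Dagny's share (₹192,000) is divided into 2 shares of ₹96,000: Gideon takes ₹96,000; Tamsin's ₹96,000 share passes to Tamsin's issue.
Tamsin's share (₹96,000) passes entirely to Xiomara.
Nell's share (₹192,000) is divided into 3 shares of ₹64,000: Ronan, Willa, and Rangi each take ₹64,000.

Willa receives ₹64,000.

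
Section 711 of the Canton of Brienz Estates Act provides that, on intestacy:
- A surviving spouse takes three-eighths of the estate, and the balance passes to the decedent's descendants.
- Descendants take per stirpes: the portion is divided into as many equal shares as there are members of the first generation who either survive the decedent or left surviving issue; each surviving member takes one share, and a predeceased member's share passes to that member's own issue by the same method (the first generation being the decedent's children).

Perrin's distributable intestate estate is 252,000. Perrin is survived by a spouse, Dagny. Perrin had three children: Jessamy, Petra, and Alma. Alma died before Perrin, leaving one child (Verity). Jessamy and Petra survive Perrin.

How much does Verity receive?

Dagny takes three-eighths of 252,000 = 94,500. The remaining 157,500 passes to the descendants.
The descendants' portion (157,500) is divided into 3 shares of 52,500: Jessamy and Petra each take 52,500; Alma's 52,500 share passes to Alma's issue.
Alma's share (52,500) passes entirely to Verity.

Verity receives 52,500.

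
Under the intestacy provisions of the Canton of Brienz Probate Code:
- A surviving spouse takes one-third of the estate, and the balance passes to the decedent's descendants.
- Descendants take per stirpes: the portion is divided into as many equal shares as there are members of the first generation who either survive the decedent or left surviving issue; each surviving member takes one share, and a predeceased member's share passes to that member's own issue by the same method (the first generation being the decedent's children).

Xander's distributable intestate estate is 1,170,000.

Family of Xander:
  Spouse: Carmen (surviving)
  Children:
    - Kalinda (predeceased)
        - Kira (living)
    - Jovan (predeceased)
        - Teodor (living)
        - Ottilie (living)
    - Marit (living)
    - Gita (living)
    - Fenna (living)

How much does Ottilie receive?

Ottilie receives 78,000.

Carmen takes one-third of 1,170,000 = 390,000. The remaining 780,000 passes to the descendants.
The descendants' portion (780,000) is divided into 5 shares of 156,000: Marit, Gita, and Fenna each take 156,000; Kalinda's 156,000 share passes to Kalinda's issue; Jovan's 156,000 share passes to Jovan's issue.
Kalinda's share (156,000) passes entirely to Kira.
Jovan's share (156,000) is divided into 2 shares of 78,000: Teodor and Ottilie each take 78,000.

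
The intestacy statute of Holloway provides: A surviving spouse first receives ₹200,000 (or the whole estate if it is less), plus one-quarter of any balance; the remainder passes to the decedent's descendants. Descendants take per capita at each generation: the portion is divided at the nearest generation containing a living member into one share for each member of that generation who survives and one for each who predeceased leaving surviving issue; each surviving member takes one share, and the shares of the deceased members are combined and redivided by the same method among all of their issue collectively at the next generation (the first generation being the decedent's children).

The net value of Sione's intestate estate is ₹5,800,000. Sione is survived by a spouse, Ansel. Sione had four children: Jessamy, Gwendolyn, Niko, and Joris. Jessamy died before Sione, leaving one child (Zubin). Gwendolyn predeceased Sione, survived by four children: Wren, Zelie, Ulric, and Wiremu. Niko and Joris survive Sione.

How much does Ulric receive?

Ulric receives ₹420,000.

Ansel first takes ₹200,000, leaving a balance of ₹5,600,000. Ansel then takes one-quarter of the balance (₹1,400,000), for a total of ₹1,600,000. The remaining ₹4,200,000 passes to the descendants.
The descendants' portion (₹4,200,000) is divided at the children's generation into 4 shares of ₹1,050,000. Niko and Joris each take ₹1,050,000. The 2 shares of the deceased (Jessamy and Gwendolyn) are combined into a pool of ₹2,100,000.
That pool (₹2,100,000) is divided at the grandchildren's generation equally among Zubin, Wren, Zelie, Ulric, and Wiremu: ₹420,000 each.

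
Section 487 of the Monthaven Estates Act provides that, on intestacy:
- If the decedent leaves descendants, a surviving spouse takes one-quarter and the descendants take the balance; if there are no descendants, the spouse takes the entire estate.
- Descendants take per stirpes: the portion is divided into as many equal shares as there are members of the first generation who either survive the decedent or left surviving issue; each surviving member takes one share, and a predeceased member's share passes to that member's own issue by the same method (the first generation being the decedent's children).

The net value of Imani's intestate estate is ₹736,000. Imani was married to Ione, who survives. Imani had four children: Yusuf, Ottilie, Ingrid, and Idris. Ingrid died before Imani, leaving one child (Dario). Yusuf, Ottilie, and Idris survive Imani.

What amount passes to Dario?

Ione takes one-quarter of ₹736,000 = ₹184,000. The remaining ₹552,000 passes to the descendants.
The descendants' portion (₹552,000) is divided into 4 shares of ₹138,000: Yusuf, Ottilie, and Idris each take ₹138,000; Ingrid's ₹138,000 share passes to Ingrid's issue.
Ingrid's share (₹138,000) passes entirely to Dario.

Dario receives ₹138,000.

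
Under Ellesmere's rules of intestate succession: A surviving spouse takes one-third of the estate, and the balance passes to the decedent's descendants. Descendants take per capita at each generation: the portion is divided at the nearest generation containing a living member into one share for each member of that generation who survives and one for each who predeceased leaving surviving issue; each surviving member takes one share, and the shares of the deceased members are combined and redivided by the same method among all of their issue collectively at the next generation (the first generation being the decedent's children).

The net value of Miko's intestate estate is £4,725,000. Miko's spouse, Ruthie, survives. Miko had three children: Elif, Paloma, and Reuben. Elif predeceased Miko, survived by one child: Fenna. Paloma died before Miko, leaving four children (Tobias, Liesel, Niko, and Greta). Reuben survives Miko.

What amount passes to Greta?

Greta receives £420,000.

Ruthie takes one-third of £4,725,000 = £1,575,000. The remaining £3,150,000 passes to the descendants.
The descendants' portion (£3,150,000) is divided at the children's generation into 3 shares of £1,050,000. Reuben takes £1,050,000. The 2 shares of the deceased (Elif and Paloma) are combined into a pool of £2,100,000.
That pool (£2,100,000) is divided at the grandchildren's generation equally among Fenna, Tobias, Liesel, Niko, and Greta: £420,000 each.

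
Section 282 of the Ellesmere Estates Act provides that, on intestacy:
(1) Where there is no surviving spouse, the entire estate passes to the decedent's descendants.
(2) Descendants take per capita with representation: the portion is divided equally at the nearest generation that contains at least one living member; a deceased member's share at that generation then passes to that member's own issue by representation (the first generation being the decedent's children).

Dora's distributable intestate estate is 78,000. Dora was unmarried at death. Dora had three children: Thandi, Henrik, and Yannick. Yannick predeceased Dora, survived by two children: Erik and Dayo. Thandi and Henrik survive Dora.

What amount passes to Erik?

Erik receives 13,000.

The entire 78,000 passes to the descendants.
That amount (78,000) is divided into 3 shares of 26,000: Thandi and Henrik each take 26,000; Yannick's 26,000 share passes to Yannick's issue.
Yannick's share (26,000) is divided into 2 shares of 13,000: Erik and Dayo each take 13,000.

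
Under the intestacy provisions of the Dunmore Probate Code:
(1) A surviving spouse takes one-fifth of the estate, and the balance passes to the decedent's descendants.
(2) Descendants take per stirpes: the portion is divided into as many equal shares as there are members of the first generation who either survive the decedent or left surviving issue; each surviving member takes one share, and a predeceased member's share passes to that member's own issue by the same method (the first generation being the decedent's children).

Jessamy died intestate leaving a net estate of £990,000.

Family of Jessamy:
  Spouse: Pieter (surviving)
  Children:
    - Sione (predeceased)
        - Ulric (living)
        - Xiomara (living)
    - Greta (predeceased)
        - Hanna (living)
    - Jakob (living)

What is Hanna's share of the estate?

Hanna receives £264,000.

Pieter takes one-fifth of £990,000 = £198,000. The remaining £792,000 passes to the descendants.
The descendants' portion (£792,000) is divided into 3 shares of £264,000: Jakob takes £264,000; Sione's £264,000 share passes to Sione's issue; Greta's £264,000 share passes to Greta's issue.
Sione's share (£264,000) is divided into 2 shares of £132,000: Ulric and Xiomara each take £132,000.
Greta's share (£264,000) passes entirely to Hanna.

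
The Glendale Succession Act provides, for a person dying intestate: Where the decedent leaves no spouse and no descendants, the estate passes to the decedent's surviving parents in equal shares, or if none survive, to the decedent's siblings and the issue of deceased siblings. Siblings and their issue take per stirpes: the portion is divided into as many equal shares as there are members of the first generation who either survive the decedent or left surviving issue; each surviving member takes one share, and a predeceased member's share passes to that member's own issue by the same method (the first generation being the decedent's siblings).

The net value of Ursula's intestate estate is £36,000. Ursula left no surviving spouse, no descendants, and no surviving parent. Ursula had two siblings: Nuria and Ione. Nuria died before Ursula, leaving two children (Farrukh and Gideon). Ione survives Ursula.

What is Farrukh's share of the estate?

Farrukh receives £9,000.

The entire £36,000 passes to the siblings and their issue.
That amount (£36,000) is divided into 2 shares of £18,000: Ione takes £18,000; Nuria's £18,000 share passes to Nuria's issue.
Nuria's share (£18,000) is divided into 2 shares of £9,000: Farrukh and Gideon each take £9,000.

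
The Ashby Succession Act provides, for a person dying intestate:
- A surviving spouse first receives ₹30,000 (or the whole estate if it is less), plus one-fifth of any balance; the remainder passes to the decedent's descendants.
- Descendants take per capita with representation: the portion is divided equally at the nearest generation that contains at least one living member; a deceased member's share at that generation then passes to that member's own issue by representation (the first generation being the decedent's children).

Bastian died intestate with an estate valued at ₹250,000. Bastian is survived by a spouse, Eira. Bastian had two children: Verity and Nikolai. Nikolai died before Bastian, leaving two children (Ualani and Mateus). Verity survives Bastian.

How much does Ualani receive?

Eira first takes ₹30,000, leaving a balance of ₹220,000. Eira then takes one-fifth of the balance (₹44,000), for a total of ₹74,000. The remaining ₹176,000 passes to the descendants.
The descendants' portion (₹176,000) is divided into 2 shares of ₹88,000: Verity takes ₹88,000; Nikolai's ₹88,000 share passes to Nikolai's issue.
Nikolai's share (₹88,000) is divided into 2 shares of ₹44,000: Ualani and Mateus each take ₹44,000.

Ualani receives ₹44,000.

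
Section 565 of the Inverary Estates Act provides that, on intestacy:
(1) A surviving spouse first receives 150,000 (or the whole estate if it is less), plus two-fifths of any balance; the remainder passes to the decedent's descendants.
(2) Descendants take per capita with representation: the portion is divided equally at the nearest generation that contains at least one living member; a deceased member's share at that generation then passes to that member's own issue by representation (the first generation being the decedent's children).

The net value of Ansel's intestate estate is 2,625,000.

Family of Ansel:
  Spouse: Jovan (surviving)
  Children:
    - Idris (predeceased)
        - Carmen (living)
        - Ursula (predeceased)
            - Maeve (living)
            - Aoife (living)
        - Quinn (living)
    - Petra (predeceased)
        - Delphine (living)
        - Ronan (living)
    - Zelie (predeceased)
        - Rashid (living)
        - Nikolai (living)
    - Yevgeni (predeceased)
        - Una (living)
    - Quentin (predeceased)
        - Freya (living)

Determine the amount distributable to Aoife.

Jovan first takes 150,000, leaving a balance of 2,475,000. Jovan then takes two-fifths of the balance (990,000), for a total of 1,140,000. The remaining 1,485,000 passes to the descendants.
No child survives, so the initial division is made at the grandchildren's generation.
The descendants' portion (1,485,000) is divided into 9 shares of 165,000: Carmen, Quinn, Delphine, Ronan, Rashid, Nikolai, Una, and Freya each take 165,000; Ursula's 165,000 share passes to Ursula's issue.
Ursula's share (165,000) is divided into 2 shares of 82,500: Maeve and Aoife each take 82,500.

Aoife receives 82,500.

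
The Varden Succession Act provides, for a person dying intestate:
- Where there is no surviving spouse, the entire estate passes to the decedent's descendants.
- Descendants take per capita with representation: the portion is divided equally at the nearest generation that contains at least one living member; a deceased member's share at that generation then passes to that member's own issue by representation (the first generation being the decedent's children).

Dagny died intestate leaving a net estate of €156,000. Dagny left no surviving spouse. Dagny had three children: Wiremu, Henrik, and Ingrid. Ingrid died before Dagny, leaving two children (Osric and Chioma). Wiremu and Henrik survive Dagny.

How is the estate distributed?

The entire €156,000 passes to the descendants.
That amount (€156,000) is divided into 3 shares of €52,000: Wiremu and Henrik each take €52,000; Ingrid's €52,000 share passes to Ingrid's issue.
Ingrid's share (€52,000) is divided into 2 shares of €26,000: Osric and Chioma each take €26,000.

Wiremu: €52,000; Henrik: €52,000; Osric: €26,000; Chioma: €26,000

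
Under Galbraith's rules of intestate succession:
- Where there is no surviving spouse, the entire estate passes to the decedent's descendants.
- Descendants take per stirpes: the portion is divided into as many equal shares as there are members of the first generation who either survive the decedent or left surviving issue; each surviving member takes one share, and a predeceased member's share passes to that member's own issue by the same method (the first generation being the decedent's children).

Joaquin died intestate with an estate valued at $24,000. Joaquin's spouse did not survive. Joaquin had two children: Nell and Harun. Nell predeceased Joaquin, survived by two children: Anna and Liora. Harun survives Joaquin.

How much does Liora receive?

Liora receives $6,000.

The entire $24,000 passes to the descendants.
That amount ($24,000) is divided into 2 shares of $12,000: Harun takes $12,000; Nell's $12,000 share passes to Nell's issue.
Nell's share ($12,000) is divided into 2 shares of $6,000: Anna and Liora each take $6,000.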